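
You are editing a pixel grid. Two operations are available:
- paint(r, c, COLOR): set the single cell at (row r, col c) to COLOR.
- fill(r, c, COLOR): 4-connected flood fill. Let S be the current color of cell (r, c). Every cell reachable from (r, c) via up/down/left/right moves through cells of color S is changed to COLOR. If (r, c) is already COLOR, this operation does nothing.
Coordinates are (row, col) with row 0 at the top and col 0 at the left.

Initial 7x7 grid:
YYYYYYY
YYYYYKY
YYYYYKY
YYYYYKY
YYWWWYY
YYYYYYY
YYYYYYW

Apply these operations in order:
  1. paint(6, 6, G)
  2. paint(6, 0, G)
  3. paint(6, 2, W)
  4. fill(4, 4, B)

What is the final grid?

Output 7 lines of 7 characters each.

After op 1 paint(6,6,G):
YYYYYYY
YYYYYKY
YYYYYKY
YYYYYKY
YYWWWYY
YYYYYYY
YYYYYYG
After op 2 paint(6,0,G):
YYYYYYY
YYYYYKY
YYYYYKY
YYYYYKY
YYWWWYY
YYYYYYY
GYYYYYG
After op 3 paint(6,2,W):
YYYYYYY
YYYYYKY
YYYYYKY
YYYYYKY
YYWWWYY
YYYYYYY
GYWYYYG
After op 4 fill(4,4,B) [3 cells changed]:
YYYYYYY
YYYYYKY
YYYYYKY
YYYYYKY
YYBBBYY
YYYYYYY
GYWYYYG

Answer: YYYYYYY
YYYYYKY
YYYYYKY
YYYYYKY
YYBBBYY
YYYYYYY
GYWYYYG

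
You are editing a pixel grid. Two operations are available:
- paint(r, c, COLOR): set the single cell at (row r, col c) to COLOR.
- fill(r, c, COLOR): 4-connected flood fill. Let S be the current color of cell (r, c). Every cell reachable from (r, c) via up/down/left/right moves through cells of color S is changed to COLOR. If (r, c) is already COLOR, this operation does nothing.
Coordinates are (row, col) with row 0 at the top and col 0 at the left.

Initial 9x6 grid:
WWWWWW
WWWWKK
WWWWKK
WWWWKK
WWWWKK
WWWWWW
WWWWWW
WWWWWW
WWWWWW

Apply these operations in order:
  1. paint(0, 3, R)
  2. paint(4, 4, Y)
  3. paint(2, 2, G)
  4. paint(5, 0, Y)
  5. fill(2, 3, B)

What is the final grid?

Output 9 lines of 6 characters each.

Answer: BBBRWW
BBBBKK
BBGBKK
BBBBKK
BBBBYK
YBBBBB
BBBBBB
BBBBBB
BBBBBB

Derivation:
After op 1 paint(0,3,R):
WWWRWW
WWWWKK
WWWWKK
WWWWKK
WWWWKK
WWWWWW
WWWWWW
WWWWWW
WWWWWW
After op 2 paint(4,4,Y):
WWWRWW
WWWWKK
WWWWKK
WWWWKK
WWWWYK
WWWWWW
WWWWWW
WWWWWW
WWWWWW
After op 3 paint(2,2,G):
WWWRWW
WWWWKK
WWGWKK
WWWWKK
WWWWYK
WWWWWW
WWWWWW
WWWWWW
WWWWWW
After op 4 paint(5,0,Y):
WWWRWW
WWWWKK
WWGWKK
WWWWKK
WWWWYK
YWWWWW
WWWWWW
WWWWWW
WWWWWW
After op 5 fill(2,3,B) [41 cells changed]:
BBBRWW
BBBBKK
BBGBKK
BBBBKK
BBBBYK
YBBBBB
BBBBBB
BBBBBB
BBBBBB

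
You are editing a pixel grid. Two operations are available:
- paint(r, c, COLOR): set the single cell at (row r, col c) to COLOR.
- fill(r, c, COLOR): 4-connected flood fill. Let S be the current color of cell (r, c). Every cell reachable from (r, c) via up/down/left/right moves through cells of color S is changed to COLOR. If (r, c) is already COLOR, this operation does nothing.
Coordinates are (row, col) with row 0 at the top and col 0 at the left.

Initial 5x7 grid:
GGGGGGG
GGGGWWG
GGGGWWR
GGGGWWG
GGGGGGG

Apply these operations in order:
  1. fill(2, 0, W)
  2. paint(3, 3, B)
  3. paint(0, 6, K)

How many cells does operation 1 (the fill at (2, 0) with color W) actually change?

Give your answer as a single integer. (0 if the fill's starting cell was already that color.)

Answer: 28

Derivation:
After op 1 fill(2,0,W) [28 cells changed]:
WWWWWWW
WWWWWWW
WWWWWWR
WWWWWWW
WWWWWWW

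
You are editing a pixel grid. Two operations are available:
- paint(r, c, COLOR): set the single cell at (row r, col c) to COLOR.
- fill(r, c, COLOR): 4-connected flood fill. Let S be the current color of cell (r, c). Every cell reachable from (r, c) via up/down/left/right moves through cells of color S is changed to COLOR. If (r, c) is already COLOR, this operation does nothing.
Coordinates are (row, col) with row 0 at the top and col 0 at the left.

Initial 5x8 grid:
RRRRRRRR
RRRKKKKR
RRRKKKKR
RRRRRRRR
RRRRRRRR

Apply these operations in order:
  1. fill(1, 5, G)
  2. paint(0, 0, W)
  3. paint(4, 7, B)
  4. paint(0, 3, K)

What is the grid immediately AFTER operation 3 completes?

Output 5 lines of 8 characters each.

After op 1 fill(1,5,G) [8 cells changed]:
RRRRRRRR
RRRGGGGR
RRRGGGGR
RRRRRRRR
RRRRRRRR
After op 2 paint(0,0,W):
WRRRRRRR
RRRGGGGR
RRRGGGGR
RRRRRRRR
RRRRRRRR
After op 3 paint(4,7,B):
WRRRRRRR
RRRGGGGR
RRRGGGGR
RRRRRRRR
RRRRRRRB

Answer: WRRRRRRR
RRRGGGGR
RRRGGGGR
RRRRRRRR
RRRRRRRB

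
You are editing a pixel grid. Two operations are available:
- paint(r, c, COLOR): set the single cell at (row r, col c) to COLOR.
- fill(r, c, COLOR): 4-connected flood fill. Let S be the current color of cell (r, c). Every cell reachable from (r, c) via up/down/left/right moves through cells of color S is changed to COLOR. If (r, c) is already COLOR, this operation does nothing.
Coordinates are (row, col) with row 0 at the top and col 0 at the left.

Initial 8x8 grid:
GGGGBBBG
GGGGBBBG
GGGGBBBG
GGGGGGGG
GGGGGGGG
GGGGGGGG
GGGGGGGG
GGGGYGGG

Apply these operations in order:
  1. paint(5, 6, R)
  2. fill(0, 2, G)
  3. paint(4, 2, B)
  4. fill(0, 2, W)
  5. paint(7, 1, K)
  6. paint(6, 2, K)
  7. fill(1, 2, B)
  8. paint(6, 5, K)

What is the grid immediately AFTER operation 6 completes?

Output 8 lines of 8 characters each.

Answer: WWWWBBBW
WWWWBBBW
WWWWBBBW
WWWWWWWW
WWBWWWWW
WWWWWWRW
WWKWWWWW
WKWWYWWW

Derivation:
After op 1 paint(5,6,R):
GGGGBBBG
GGGGBBBG
GGGGBBBG
GGGGGGGG
GGGGGGGG
GGGGGGRG
GGGGGGGG
GGGGYGGG
After op 2 fill(0,2,G) [0 cells changed]:
GGGGBBBG
GGGGBBBG
GGGGBBBG
GGGGGGGG
GGGGGGGG
GGGGGGRG
GGGGGGGG
GGGGYGGG
After op 3 paint(4,2,B):
GGGGBBBG
GGGGBBBG
GGGGBBBG
GGGGGGGG
GGBGGGGG
GGGGGGRG
GGGGGGGG
GGGGYGGG
After op 4 fill(0,2,W) [52 cells changed]:
WWWWBBBW
WWWWBBBW
WWWWBBBW
WWWWWWWW
WWBWWWWW
WWWWWWRW
WWWWWWWW
WWWWYWWW
After op 5 paint(7,1,K):
WWWWBBBW
WWWWBBBW
WWWWBBBW
WWWWWWWW
WWBWWWWW
WWWWWWRW
WWWWWWWW
WKWWYWWW
After op 6 paint(6,2,K):
WWWWBBBW
WWWWBBBW
WWWWBBBW
WWWWWWWW
WWBWWWWW
WWWWWWRW
WWKWWWWW
WKWWYWWW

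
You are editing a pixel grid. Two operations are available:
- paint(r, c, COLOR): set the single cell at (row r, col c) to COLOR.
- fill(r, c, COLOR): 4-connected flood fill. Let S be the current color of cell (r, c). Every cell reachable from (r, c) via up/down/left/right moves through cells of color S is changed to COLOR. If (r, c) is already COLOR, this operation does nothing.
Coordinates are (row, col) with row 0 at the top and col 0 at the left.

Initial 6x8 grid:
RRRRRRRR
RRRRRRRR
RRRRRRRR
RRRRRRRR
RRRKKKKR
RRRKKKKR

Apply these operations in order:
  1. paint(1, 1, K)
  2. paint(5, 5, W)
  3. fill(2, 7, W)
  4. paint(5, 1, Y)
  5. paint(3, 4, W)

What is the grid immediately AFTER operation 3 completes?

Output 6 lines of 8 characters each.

After op 1 paint(1,1,K):
RRRRRRRR
RKRRRRRR
RRRRRRRR
RRRRRRRR
RRRKKKKR
RRRKKKKR
After op 2 paint(5,5,W):
RRRRRRRR
RKRRRRRR
RRRRRRRR
RRRRRRRR
RRRKKKKR
RRRKKWKR
After op 3 fill(2,7,W) [39 cells changed]:
WWWWWWWW
WKWWWWWW
WWWWWWWW
WWWWWWWW
WWWKKKKW
WWWKKWKW

Answer: WWWWWWWW
WKWWWWWW
WWWWWWWW
WWWWWWWW
WWWKKKKW
WWWKKWKW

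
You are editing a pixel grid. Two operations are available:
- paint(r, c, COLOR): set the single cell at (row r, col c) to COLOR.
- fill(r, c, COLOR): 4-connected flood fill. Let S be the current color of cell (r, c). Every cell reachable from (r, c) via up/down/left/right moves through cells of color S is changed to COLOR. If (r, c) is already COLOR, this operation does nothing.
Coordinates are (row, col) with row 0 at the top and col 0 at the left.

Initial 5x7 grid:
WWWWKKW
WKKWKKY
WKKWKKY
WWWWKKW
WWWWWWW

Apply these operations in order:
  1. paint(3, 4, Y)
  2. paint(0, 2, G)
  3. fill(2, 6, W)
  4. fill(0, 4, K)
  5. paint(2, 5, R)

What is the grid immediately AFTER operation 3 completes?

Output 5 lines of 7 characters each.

After op 1 paint(3,4,Y):
WWWWKKW
WKKWKKY
WKKWKKY
WWWWYKW
WWWWWWW
After op 2 paint(0,2,G):
WWGWKKW
WKKWKKY
WKKWKKY
WWWWYKW
WWWWWWW
After op 3 fill(2,6,W) [2 cells changed]:
WWGWKKW
WKKWKKW
WKKWKKW
WWWWYKW
WWWWWWW

Answer: WWGWKKW
WKKWKKW
WKKWKKW
WWWWYKW
WWWWWWW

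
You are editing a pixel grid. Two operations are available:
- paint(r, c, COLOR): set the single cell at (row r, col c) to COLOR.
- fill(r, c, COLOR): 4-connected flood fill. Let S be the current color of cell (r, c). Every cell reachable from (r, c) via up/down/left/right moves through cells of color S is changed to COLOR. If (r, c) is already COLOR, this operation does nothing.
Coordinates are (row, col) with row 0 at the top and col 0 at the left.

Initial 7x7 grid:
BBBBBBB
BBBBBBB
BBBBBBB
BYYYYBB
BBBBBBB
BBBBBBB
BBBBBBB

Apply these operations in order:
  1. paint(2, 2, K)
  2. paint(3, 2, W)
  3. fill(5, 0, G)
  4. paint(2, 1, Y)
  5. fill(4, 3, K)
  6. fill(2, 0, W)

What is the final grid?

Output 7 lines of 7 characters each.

Answer: WWWWWWW
WWWWWWW
WYWWWWW
WYWYYWW
WWWWWWW
WWWWWWW
WWWWWWW

Derivation:
After op 1 paint(2,2,K):
BBBBBBB
BBBBBBB
BBKBBBB
BYYYYBB
BBBBBBB
BBBBBBB
BBBBBBB
After op 2 paint(3,2,W):
BBBBBBB
BBBBBBB
BBKBBBB
BYWYYBB
BBBBBBB
BBBBBBB
BBBBBBB
After op 3 fill(5,0,G) [44 cells changed]:
GGGGGGG
GGGGGGG
GGKGGGG
GYWYYGG
GGGGGGG
GGGGGGG
GGGGGGG
After op 4 paint(2,1,Y):
GGGGGGG
GGGGGGG
GYKGGGG
GYWYYGG
GGGGGGG
GGGGGGG
GGGGGGG
After op 5 fill(4,3,K) [43 cells changed]:
KKKKKKK
KKKKKKK
KYKKKKK
KYWYYKK
KKKKKKK
KKKKKKK
KKKKKKK
After op 6 fill(2,0,W) [44 cells changed]:
WWWWWWW
WWWWWWW
WYWWWWW
WYWYYWW
WWWWWWW
WWWWWWW
WWWWWWW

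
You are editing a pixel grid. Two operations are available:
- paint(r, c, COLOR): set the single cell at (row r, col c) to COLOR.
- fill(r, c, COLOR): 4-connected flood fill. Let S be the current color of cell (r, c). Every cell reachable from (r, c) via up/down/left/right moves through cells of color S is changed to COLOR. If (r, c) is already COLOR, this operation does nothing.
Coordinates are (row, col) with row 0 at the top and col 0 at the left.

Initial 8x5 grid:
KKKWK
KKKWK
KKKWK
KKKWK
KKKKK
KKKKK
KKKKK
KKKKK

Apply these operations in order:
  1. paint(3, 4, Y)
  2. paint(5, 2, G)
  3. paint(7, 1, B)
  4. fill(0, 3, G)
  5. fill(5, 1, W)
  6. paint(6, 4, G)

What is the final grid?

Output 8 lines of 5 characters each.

After op 1 paint(3,4,Y):
KKKWK
KKKWK
KKKWK
KKKWY
KKKKK
KKKKK
KKKKK
KKKKK
After op 2 paint(5,2,G):
KKKWK
KKKWK
KKKWK
KKKWY
KKKKK
KKGKK
KKKKK
KKKKK
After op 3 paint(7,1,B):
KKKWK
KKKWK
KKKWK
KKKWY
KKKKK
KKGKK
KKKKK
KBKKK
After op 4 fill(0,3,G) [4 cells changed]:
KKKGK
KKKGK
KKKGK
KKKGY
KKKKK
KKGKK
KKKKK
KBKKK
After op 5 fill(5,1,W) [30 cells changed]:
WWWGK
WWWGK
WWWGK
WWWGY
WWWWW
WWGWW
WWWWW
WBWWW
After op 6 paint(6,4,G):
WWWGK
WWWGK
WWWGK
WWWGY
WWWWW
WWGWW
WWWWG
WBWWW

Answer: WWWGK
WWWGK
WWWGK
WWWGY
WWWWW
WWGWW
WWWWG
WBWWW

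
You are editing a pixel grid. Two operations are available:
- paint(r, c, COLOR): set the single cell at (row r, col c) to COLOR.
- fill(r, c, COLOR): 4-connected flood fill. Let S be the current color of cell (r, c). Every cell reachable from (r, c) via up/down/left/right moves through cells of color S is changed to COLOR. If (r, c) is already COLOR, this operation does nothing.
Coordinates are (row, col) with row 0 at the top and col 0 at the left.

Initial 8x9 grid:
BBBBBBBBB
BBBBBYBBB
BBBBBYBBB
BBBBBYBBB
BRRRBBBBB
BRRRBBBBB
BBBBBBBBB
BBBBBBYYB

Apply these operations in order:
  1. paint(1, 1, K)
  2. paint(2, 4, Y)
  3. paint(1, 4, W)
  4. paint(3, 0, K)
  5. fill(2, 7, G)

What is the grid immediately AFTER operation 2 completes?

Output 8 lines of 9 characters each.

After op 1 paint(1,1,K):
BBBBBBBBB
BKBBBYBBB
BBBBBYBBB
BBBBBYBBB
BRRRBBBBB
BRRRBBBBB
BBBBBBBBB
BBBBBBYYB
After op 2 paint(2,4,Y):
BBBBBBBBB
BKBBBYBBB
BBBBYYBBB
BBBBBYBBB
BRRRBBBBB
BRRRBBBBB
BBBBBBBBB
BBBBBBYYB

Answer: BBBBBBBBB
BKBBBYBBB
BBBBYYBBB
BBBBBYBBB
BRRRBBBBB
BRRRBBBBB
BBBBBBBBB
BBBBBBYYB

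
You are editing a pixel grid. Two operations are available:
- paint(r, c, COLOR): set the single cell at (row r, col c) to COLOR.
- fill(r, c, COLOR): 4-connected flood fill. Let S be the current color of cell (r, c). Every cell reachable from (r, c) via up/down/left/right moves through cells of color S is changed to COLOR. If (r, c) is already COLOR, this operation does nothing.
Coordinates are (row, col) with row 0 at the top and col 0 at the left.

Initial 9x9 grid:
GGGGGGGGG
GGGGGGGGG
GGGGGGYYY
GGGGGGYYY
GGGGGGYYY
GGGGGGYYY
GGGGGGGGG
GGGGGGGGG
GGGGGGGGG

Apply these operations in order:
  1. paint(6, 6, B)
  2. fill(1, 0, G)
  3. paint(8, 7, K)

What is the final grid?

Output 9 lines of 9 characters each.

After op 1 paint(6,6,B):
GGGGGGGGG
GGGGGGGGG
GGGGGGYYY
GGGGGGYYY
GGGGGGYYY
GGGGGGYYY
GGGGGGBGG
GGGGGGGGG
GGGGGGGGG
After op 2 fill(1,0,G) [0 cells changed]:
GGGGGGGGG
GGGGGGGGG
GGGGGGYYY
GGGGGGYYY
GGGGGGYYY
GGGGGGYYY
GGGGGGBGG
GGGGGGGGG
GGGGGGGGG
After op 3 paint(8,7,K):
GGGGGGGGG
GGGGGGGGG
GGGGGGYYY
GGGGGGYYY
GGGGGGYYY
GGGGGGYYY
GGGGGGBGG
GGGGGGGGG
GGGGGGGKG

Answer: GGGGGGGGG
GGGGGGGGG
GGGGGGYYY
GGGGGGYYY
GGGGGGYYY
GGGGGGYYY
GGGGGGBGG
GGGGGGGGG
GGGGGGGKG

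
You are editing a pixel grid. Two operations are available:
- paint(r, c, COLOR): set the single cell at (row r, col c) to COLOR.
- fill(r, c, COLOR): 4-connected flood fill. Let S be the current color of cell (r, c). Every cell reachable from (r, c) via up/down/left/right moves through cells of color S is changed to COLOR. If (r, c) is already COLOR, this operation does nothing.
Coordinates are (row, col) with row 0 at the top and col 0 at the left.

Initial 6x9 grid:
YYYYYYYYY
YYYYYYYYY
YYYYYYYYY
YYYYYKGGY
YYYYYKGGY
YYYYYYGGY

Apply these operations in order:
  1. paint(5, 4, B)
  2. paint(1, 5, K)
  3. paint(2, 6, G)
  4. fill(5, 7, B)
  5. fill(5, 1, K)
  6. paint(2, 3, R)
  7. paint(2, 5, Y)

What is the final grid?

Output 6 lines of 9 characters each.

Answer: KKKKKKKKK
KKKKKKKKK
KKKRKYBKK
KKKKKKBBK
KKKKKKBBK
KKKKBYBBK

Derivation:
After op 1 paint(5,4,B):
YYYYYYYYY
YYYYYYYYY
YYYYYYYYY
YYYYYKGGY
YYYYYKGGY
YYYYBYGGY
After op 2 paint(1,5,K):
YYYYYYYYY
YYYYYKYYY
YYYYYYYYY
YYYYYKGGY
YYYYYKGGY
YYYYBYGGY
After op 3 paint(2,6,G):
YYYYYYYYY
YYYYYKYYY
YYYYYYGYY
YYYYYKGGY
YYYYYKGGY
YYYYBYGGY
After op 4 fill(5,7,B) [7 cells changed]:
YYYYYYYYY
YYYYYKYYY
YYYYYYBYY
YYYYYKBBY
YYYYYKBBY
YYYYBYBBY
After op 5 fill(5,1,K) [42 cells changed]:
KKKKKKKKK
KKKKKKKKK
KKKKKKBKK
KKKKKKBBK
KKKKKKBBK
KKKKBYBBK
After op 6 paint(2,3,R):
KKKKKKKKK
KKKKKKKKK
KKKRKKBKK
KKKKKKBBK
KKKKKKBBK
KKKKBYBBK
After op 7 paint(2,5,Y):
KKKKKKKKK
KKKKKKKKK
KKKRKYBKK
KKKKKKBBK
KKKKKKBBK
KKKKBYBBK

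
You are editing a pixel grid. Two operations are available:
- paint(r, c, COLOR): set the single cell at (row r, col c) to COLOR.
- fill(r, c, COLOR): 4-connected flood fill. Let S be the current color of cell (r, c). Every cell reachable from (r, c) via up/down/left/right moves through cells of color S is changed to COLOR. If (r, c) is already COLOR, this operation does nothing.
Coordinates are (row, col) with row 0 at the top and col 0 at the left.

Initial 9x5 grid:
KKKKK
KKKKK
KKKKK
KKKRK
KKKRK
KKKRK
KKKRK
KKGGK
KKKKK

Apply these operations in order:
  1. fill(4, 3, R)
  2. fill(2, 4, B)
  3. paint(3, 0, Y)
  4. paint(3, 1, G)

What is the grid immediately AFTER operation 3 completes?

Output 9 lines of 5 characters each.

Answer: BBBBB
BBBBB
BBBBB
YBBRB
BBBRB
BBBRB
BBBRB
BBGGB
BBBBB

Derivation:
After op 1 fill(4,3,R) [0 cells changed]:
KKKKK
KKKKK
KKKKK
KKKRK
KKKRK
KKKRK
KKKRK
KKGGK
KKKKK
After op 2 fill(2,4,B) [39 cells changed]:
BBBBB
BBBBB
BBBBB
BBBRB
BBBRB
BBBRB
BBBRB
BBGGB
BBBBB
After op 3 paint(3,0,Y):
BBBBB
BBBBB
BBBBB
YBBRB
BBBRB
BBBRB
BBBRB
BBGGB
BBBBB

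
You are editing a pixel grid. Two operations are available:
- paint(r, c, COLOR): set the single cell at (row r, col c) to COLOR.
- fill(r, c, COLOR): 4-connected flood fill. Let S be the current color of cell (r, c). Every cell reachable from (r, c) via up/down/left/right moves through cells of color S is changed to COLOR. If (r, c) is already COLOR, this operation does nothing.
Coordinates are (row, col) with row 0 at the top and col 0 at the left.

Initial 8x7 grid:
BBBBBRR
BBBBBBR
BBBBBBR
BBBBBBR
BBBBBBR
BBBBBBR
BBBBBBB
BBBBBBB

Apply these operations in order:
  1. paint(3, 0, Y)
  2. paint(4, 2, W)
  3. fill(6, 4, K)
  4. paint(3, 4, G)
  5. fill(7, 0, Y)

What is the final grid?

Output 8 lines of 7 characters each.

Answer: YYYYYRR
YYYYYYR
YYYYYYR
YYYYGYR
YYWYYYR
YYYYYYR
YYYYYYY
YYYYYYY

Derivation:
After op 1 paint(3,0,Y):
BBBBBRR
BBBBBBR
BBBBBBR
YBBBBBR
BBBBBBR
BBBBBBR
BBBBBBB
BBBBBBB
After op 2 paint(4,2,W):
BBBBBRR
BBBBBBR
BBBBBBR
YBBBBBR
BBWBBBR
BBBBBBR
BBBBBBB
BBBBBBB
After op 3 fill(6,4,K) [47 cells changed]:
KKKKKRR
KKKKKKR
KKKKKKR
YKKKKKR
KKWKKKR
KKKKKKR
KKKKKKK
KKKKKKK
After op 4 paint(3,4,G):
KKKKKRR
KKKKKKR
KKKKKKR
YKKKGKR
KKWKKKR
KKKKKKR
KKKKKKK
KKKKKKK
After op 5 fill(7,0,Y) [46 cells changed]:
YYYYYRR
YYYYYYR
YYYYYYR
YYYYGYR
YYWYYYR
YYYYYYR
YYYYYYY
YYYYYYY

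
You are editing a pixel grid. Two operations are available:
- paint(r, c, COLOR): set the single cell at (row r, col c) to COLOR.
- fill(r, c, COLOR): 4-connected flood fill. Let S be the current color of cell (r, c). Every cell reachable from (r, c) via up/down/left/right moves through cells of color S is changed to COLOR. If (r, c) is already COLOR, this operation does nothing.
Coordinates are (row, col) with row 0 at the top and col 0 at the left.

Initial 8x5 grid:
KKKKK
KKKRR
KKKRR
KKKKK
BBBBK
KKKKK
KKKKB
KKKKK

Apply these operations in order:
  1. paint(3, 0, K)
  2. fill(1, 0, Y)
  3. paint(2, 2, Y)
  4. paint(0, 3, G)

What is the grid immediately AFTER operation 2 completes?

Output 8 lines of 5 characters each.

Answer: YYYYY
YYYRR
YYYRR
YYYYY
BBBBY
YYYYY
YYYYB
YYYYY

Derivation:
After op 1 paint(3,0,K):
KKKKK
KKKRR
KKKRR
KKKKK
BBBBK
KKKKK
KKKKB
KKKKK
After op 2 fill(1,0,Y) [31 cells changed]:
YYYYY
YYYRR
YYYRR
YYYYY
BBBBY
YYYYY
YYYYB
YYYYY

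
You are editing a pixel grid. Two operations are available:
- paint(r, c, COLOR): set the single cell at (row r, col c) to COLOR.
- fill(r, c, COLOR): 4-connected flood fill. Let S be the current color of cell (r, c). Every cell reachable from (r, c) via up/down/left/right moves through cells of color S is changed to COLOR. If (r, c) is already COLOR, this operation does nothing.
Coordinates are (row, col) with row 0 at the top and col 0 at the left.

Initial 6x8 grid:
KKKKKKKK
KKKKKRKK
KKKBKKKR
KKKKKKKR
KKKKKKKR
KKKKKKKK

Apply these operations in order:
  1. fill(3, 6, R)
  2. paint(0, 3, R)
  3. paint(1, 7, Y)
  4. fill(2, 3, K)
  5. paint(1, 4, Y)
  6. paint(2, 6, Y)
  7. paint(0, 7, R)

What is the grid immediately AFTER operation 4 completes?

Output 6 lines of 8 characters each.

After op 1 fill(3,6,R) [43 cells changed]:
RRRRRRRR
RRRRRRRR
RRRBRRRR
RRRRRRRR
RRRRRRRR
RRRRRRRR
After op 2 paint(0,3,R):
RRRRRRRR
RRRRRRRR
RRRBRRRR
RRRRRRRR
RRRRRRRR
RRRRRRRR
After op 3 paint(1,7,Y):
RRRRRRRR
RRRRRRRY
RRRBRRRR
RRRRRRRR
RRRRRRRR
RRRRRRRR
After op 4 fill(2,3,K) [1 cells changed]:
RRRRRRRR
RRRRRRRY
RRRKRRRR
RRRRRRRR
RRRRRRRR
RRRRRRRR

Answer: RRRRRRRR
RRRRRRRY
RRRKRRRR
RRRRRRRR
RRRRRRRR
RRRRRRRR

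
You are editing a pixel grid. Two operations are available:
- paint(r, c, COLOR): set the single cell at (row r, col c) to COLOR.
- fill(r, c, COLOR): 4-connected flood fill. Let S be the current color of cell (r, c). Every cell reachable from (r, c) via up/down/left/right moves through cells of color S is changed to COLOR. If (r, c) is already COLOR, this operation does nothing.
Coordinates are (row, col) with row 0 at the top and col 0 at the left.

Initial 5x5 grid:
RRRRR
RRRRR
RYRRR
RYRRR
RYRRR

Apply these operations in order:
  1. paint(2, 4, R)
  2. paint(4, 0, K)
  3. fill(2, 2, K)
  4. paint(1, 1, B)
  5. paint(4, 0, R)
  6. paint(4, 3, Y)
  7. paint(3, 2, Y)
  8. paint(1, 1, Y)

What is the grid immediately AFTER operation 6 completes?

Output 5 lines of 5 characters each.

After op 1 paint(2,4,R):
RRRRR
RRRRR
RYRRR
RYRRR
RYRRR
After op 2 paint(4,0,K):
RRRRR
RRRRR
RYRRR
RYRRR
KYRRR
After op 3 fill(2,2,K) [21 cells changed]:
KKKKK
KKKKK
KYKKK
KYKKK
KYKKK
After op 4 paint(1,1,B):
KKKKK
KBKKK
KYKKK
KYKKK
KYKKK
After op 5 paint(4,0,R):
KKKKK
KBKKK
KYKKK
KYKKK
RYKKK
After op 6 paint(4,3,Y):
KKKKK
KBKKK
KYKKK
KYKKK
RYKYK

Answer: KKKKK
KBKKK
KYKKK
KYKKK
RYKYK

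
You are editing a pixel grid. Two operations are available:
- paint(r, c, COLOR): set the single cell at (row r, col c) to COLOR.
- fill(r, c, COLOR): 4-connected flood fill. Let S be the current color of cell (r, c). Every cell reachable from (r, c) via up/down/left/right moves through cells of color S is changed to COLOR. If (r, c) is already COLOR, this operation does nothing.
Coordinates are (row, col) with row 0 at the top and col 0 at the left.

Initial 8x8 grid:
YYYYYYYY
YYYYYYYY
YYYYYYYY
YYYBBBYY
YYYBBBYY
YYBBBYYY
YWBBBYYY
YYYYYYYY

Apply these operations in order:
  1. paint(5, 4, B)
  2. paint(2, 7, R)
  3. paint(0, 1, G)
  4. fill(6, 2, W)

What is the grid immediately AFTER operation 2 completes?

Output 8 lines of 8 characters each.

After op 1 paint(5,4,B):
YYYYYYYY
YYYYYYYY
YYYYYYYY
YYYBBBYY
YYYBBBYY
YYBBBYYY
YWBBBYYY
YYYYYYYY
After op 2 paint(2,7,R):
YYYYYYYY
YYYYYYYY
YYYYYYYR
YYYBBBYY
YYYBBBYY
YYBBBYYY
YWBBBYYY
YYYYYYYY

Answer: YYYYYYYY
YYYYYYYY
YYYYYYYR
YYYBBBYY
YYYBBBYY
YYBBBYYY
YWBBBYYY
YYYYYYYY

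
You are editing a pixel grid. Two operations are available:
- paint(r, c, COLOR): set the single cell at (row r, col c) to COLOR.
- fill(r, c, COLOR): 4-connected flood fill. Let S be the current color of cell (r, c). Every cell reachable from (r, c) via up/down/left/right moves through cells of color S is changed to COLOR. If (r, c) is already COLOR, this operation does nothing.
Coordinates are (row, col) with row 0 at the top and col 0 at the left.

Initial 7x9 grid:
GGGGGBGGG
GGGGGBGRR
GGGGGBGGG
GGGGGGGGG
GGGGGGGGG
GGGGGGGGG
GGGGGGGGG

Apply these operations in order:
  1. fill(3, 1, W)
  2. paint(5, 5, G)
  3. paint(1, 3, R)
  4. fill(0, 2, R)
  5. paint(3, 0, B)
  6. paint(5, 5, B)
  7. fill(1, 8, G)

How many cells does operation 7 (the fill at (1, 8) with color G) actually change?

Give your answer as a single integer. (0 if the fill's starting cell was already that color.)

Answer: 58

Derivation:
After op 1 fill(3,1,W) [58 cells changed]:
WWWWWBWWW
WWWWWBWRR
WWWWWBWWW
WWWWWWWWW
WWWWWWWWW
WWWWWWWWW
WWWWWWWWW
After op 2 paint(5,5,G):
WWWWWBWWW
WWWWWBWRR
WWWWWBWWW
WWWWWWWWW
WWWWWWWWW
WWWWWGWWW
WWWWWWWWW
After op 3 paint(1,3,R):
WWWWWBWWW
WWWRWBWRR
WWWWWBWWW
WWWWWWWWW
WWWWWWWWW
WWWWWGWWW
WWWWWWWWW
After op 4 fill(0,2,R) [56 cells changed]:
RRRRRBRRR
RRRRRBRRR
RRRRRBRRR
RRRRRRRRR
RRRRRRRRR
RRRRRGRRR
RRRRRRRRR
After op 5 paint(3,0,B):
RRRRRBRRR
RRRRRBRRR
RRRRRBRRR
BRRRRRRRR
RRRRRRRRR
RRRRRGRRR
RRRRRRRRR
After op 6 paint(5,5,B):
RRRRRBRRR
RRRRRBRRR
RRRRRBRRR
BRRRRRRRR
RRRRRRRRR
RRRRRBRRR
RRRRRRRRR
After op 7 fill(1,8,G) [58 cells changed]:
GGGGGBGGG
GGGGGBGGG
GGGGGBGGG
BGGGGGGGG
GGGGGGGGG
GGGGGBGGG
GGGGGGGGG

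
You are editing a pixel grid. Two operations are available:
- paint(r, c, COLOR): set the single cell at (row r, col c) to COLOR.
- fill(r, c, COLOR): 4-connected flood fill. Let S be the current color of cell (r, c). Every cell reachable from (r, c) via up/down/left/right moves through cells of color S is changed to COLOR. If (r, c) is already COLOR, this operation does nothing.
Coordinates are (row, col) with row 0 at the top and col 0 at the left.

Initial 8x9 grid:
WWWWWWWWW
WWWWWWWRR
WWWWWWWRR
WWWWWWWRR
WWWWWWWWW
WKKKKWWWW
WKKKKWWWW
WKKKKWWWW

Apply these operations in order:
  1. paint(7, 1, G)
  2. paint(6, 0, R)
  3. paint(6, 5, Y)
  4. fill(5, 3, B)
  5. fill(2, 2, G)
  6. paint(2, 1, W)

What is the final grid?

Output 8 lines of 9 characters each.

Answer: GGGGGGGGG
GGGGGGGRR
GWGGGGGRR
GGGGGGGRR
GGGGGGGGG
GBBBBGGGG
RBBBBYGGG
WGBBBGGGG

Derivation:
After op 1 paint(7,1,G):
WWWWWWWWW
WWWWWWWRR
WWWWWWWRR
WWWWWWWRR
WWWWWWWWW
WKKKKWWWW
WKKKKWWWW
WGKKKWWWW
After op 2 paint(6,0,R):
WWWWWWWWW
WWWWWWWRR
WWWWWWWRR
WWWWWWWRR
WWWWWWWWW
WKKKKWWWW
RKKKKWWWW
WGKKKWWWW
After op 3 paint(6,5,Y):
WWWWWWWWW
WWWWWWWRR
WWWWWWWRR
WWWWWWWRR
WWWWWWWWW
WKKKKWWWW
RKKKKYWWW
WGKKKWWWW
After op 4 fill(5,3,B) [11 cells changed]:
WWWWWWWWW
WWWWWWWRR
WWWWWWWRR
WWWWWWWRR
WWWWWWWWW
WBBBBWWWW
RBBBBYWWW
WGBBBWWWW
After op 5 fill(2,2,G) [51 cells changed]:
GGGGGGGGG
GGGGGGGRR
GGGGGGGRR
GGGGGGGRR
GGGGGGGGG
GBBBBGGGG
RBBBBYGGG
WGBBBGGGG
After op 6 paint(2,1,W):
GGGGGGGGG
GGGGGGGRR
GWGGGGGRR
GGGGGGGRR
GGGGGGGGG
GBBBBGGGG
RBBBBYGGG
WGBBBGGGG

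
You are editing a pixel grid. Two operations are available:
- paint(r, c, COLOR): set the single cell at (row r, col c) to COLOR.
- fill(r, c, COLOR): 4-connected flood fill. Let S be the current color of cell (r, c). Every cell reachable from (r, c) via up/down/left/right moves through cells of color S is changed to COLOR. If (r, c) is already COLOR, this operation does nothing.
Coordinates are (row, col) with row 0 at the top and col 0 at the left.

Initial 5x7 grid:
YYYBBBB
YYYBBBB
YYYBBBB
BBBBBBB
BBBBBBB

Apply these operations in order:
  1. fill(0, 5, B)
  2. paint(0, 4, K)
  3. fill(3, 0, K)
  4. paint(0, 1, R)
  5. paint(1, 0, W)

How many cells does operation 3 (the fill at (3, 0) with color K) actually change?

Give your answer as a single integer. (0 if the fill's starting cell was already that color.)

After op 1 fill(0,5,B) [0 cells changed]:
YYYBBBB
YYYBBBB
YYYBBBB
BBBBBBB
BBBBBBB
After op 2 paint(0,4,K):
YYYBKBB
YYYBBBB
YYYBBBB
BBBBBBB
BBBBBBB
After op 3 fill(3,0,K) [25 cells changed]:
YYYKKKK
YYYKKKK
YYYKKKK
KKKKKKK
KKKKKKK

Answer: 25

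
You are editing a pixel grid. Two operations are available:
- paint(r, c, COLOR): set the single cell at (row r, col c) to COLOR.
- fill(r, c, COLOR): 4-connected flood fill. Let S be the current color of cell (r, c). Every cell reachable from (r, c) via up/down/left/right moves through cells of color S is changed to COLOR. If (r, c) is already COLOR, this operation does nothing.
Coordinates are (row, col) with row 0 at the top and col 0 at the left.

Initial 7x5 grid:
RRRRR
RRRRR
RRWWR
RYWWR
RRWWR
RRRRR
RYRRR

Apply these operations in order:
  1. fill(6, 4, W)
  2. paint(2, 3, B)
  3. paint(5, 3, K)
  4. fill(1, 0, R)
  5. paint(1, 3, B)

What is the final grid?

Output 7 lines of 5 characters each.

Answer: RRRRR
RRRBR
RRRBR
RYRRR
RRRRR
RRRKR
RYRRR

Derivation:
After op 1 fill(6,4,W) [27 cells changed]:
WWWWW
WWWWW
WWWWW
WYWWW
WWWWW
WWWWW
WYWWW
After op 2 paint(2,3,B):
WWWWW
WWWWW
WWWBW
WYWWW
WWWWW
WWWWW
WYWWW
After op 3 paint(5,3,K):
WWWWW
WWWWW
WWWBW
WYWWW
WWWWW
WWWKW
WYWWW
After op 4 fill(1,0,R) [31 cells changed]:
RRRRR
RRRRR
RRRBR
RYRRR
RRRRR
RRRKR
RYRRR
After op 5 paint(1,3,B):
RRRRR
RRRBR
RRRBR
RYRRR
RRRRR
RRRKR
RYRRR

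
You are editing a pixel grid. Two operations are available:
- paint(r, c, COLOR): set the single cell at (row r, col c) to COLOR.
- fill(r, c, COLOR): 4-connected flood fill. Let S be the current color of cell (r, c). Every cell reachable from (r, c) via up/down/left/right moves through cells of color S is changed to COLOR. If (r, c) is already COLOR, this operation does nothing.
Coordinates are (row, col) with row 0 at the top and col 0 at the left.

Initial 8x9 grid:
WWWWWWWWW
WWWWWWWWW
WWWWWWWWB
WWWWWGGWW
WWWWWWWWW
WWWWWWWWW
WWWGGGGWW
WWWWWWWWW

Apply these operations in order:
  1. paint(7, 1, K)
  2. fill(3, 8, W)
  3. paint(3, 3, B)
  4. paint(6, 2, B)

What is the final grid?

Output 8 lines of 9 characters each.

Answer: WWWWWWWWW
WWWWWWWWW
WWWWWWWWB
WWWBWGGWW
WWWWWWWWW
WWWWWWWWW
WWBGGGGWW
WKWWWWWWW

Derivation:
After op 1 paint(7,1,K):
WWWWWWWWW
WWWWWWWWW
WWWWWWWWB
WWWWWGGWW
WWWWWWWWW
WWWWWWWWW
WWWGGGGWW
WKWWWWWWW
After op 2 fill(3,8,W) [0 cells changed]:
WWWWWWWWW
WWWWWWWWW
WWWWWWWWB
WWWWWGGWW
WWWWWWWWW
WWWWWWWWW
WWWGGGGWW
WKWWWWWWW
After op 3 paint(3,3,B):
WWWWWWWWW
WWWWWWWWW
WWWWWWWWB
WWWBWGGWW
WWWWWWWWW
WWWWWWWWW
WWWGGGGWW
WKWWWWWWW
After op 4 paint(6,2,B):
WWWWWWWWW
WWWWWWWWW
WWWWWWWWB
WWWBWGGWW
WWWWWWWWW
WWWWWWWWW
WWBGGGGWW
WKWWWWWWW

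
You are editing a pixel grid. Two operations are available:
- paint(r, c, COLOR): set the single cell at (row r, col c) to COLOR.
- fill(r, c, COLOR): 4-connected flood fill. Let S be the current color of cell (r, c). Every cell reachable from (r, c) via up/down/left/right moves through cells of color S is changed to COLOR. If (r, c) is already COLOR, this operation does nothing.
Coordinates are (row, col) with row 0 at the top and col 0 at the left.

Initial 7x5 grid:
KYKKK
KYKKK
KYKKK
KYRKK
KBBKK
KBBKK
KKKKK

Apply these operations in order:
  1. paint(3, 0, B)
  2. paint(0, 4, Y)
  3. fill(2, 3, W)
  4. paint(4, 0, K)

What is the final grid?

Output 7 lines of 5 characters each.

After op 1 paint(3,0,B):
KYKKK
KYKKK
KYKKK
BYRKK
KBBKK
KBBKK
KKKKK
After op 2 paint(0,4,Y):
KYKKY
KYKKK
KYKKK
BYRKK
KBBKK
KBBKK
KKKKK
After op 3 fill(2,3,W) [21 cells changed]:
KYWWY
KYWWW
KYWWW
BYRWW
WBBWW
WBBWW
WWWWW
After op 4 paint(4,0,K):
KYWWY
KYWWW
KYWWW
BYRWW
KBBWW
WBBWW
WWWWW

Answer: KYWWY
KYWWW
KYWWW
BYRWW
KBBWW
WBBWW
WWWWW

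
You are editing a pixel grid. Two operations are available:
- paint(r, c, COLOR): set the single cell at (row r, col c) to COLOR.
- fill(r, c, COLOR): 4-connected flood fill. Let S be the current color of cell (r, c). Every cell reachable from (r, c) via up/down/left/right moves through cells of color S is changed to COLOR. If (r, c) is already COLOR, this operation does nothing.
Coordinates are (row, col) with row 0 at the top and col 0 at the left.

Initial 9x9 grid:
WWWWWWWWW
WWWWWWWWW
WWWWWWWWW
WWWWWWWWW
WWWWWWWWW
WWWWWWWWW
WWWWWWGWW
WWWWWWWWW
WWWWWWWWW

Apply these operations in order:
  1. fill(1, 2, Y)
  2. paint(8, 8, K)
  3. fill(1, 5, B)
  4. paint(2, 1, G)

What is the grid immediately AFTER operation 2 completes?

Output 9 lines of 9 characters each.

Answer: YYYYYYYYY
YYYYYYYYY
YYYYYYYYY
YYYYYYYYY
YYYYYYYYY
YYYYYYYYY
YYYYYYGYY
YYYYYYYYY
YYYYYYYYK

Derivation:
After op 1 fill(1,2,Y) [80 cells changed]:
YYYYYYYYY
YYYYYYYYY
YYYYYYYYY
YYYYYYYYY
YYYYYYYYY
YYYYYYYYY
YYYYYYGYY
YYYYYYYYY
YYYYYYYYY
After op 2 paint(8,8,K):
YYYYYYYYY
YYYYYYYYY
YYYYYYYYY
YYYYYYYYY
YYYYYYYYY
YYYYYYYYY
YYYYYYGYY
YYYYYYYYY
YYYYYYYYK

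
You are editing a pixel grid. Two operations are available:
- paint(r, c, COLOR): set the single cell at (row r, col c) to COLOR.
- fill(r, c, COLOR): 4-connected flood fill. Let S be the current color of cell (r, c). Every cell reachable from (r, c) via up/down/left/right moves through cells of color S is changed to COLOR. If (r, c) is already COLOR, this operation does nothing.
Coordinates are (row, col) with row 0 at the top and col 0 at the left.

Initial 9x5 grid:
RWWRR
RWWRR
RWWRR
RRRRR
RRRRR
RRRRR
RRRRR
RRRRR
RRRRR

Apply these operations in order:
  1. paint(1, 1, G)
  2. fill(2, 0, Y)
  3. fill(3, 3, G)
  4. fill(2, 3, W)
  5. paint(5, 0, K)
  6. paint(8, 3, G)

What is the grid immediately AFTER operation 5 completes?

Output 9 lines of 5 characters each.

After op 1 paint(1,1,G):
RWWRR
RGWRR
RWWRR
RRRRR
RRRRR
RRRRR
RRRRR
RRRRR
RRRRR
After op 2 fill(2,0,Y) [39 cells changed]:
YWWYY
YGWYY
YWWYY
YYYYY
YYYYY
YYYYY
YYYYY
YYYYY
YYYYY
After op 3 fill(3,3,G) [39 cells changed]:
GWWGG
GGWGG
GWWGG
GGGGG
GGGGG
GGGGG
GGGGG
GGGGG
GGGGG
After op 4 fill(2,3,W) [40 cells changed]:
WWWWW
WWWWW
WWWWW
WWWWW
WWWWW
WWWWW
WWWWW
WWWWW
WWWWW
After op 5 paint(5,0,K):
WWWWW
WWWWW
WWWWW
WWWWW
WWWWW
KWWWW
WWWWW
WWWWW
WWWWW

Answer: WWWWW
WWWWW
WWWWW
WWWWW
WWWWW
KWWWW
WWWWW
WWWWW
WWWWW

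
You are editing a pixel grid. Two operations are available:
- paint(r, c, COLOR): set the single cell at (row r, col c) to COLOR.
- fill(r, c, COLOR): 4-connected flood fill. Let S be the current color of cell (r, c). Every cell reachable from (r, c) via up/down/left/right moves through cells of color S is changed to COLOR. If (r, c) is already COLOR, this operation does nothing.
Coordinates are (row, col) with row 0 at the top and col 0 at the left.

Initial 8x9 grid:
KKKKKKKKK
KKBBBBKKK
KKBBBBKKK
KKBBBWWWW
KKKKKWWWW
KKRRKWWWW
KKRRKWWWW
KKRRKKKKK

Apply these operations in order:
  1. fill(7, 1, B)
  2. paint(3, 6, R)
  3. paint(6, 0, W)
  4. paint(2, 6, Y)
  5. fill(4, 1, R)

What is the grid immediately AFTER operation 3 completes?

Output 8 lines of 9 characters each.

After op 1 fill(7,1,B) [39 cells changed]:
BBBBBBBBB
BBBBBBBBB
BBBBBBBBB
BBBBBWWWW
BBBBBWWWW
BBRRBWWWW
BBRRBWWWW
BBRRBBBBB
After op 2 paint(3,6,R):
BBBBBBBBB
BBBBBBBBB
BBBBBBBBB
BBBBBWRWW
BBBBBWWWW
BBRRBWWWW
BBRRBWWWW
BBRRBBBBB
After op 3 paint(6,0,W):
BBBBBBBBB
BBBBBBBBB
BBBBBBBBB
BBBBBWRWW
BBBBBWWWW
BBRRBWWWW
WBRRBWWWW
BBRRBBBBB

Answer: BBBBBBBBB
BBBBBBBBB
BBBBBBBBB
BBBBBWRWW
BBBBBWWWW
BBRRBWWWW
WBRRBWWWW
BBRRBBBBB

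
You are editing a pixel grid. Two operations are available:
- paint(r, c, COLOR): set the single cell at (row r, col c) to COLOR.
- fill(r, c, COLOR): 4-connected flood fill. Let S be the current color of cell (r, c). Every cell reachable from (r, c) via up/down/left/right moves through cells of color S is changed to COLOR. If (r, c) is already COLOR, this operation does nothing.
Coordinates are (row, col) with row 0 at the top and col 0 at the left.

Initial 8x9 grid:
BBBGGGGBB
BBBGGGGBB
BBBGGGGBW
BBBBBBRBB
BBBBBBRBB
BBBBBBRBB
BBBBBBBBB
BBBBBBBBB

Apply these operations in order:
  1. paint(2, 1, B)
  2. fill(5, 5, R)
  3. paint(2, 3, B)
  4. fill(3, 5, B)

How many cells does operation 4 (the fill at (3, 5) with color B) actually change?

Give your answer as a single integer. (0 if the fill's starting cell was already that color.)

After op 1 paint(2,1,B):
BBBGGGGBB
BBBGGGGBB
BBBGGGGBW
BBBBBBRBB
BBBBBBRBB
BBBBBBRBB
BBBBBBBBB
BBBBBBBBB
After op 2 fill(5,5,R) [56 cells changed]:
RRRGGGGRR
RRRGGGGRR
RRRGGGGRW
RRRRRRRRR
RRRRRRRRR
RRRRRRRRR
RRRRRRRRR
RRRRRRRRR
After op 3 paint(2,3,B):
RRRGGGGRR
RRRGGGGRR
RRRBGGGRW
RRRRRRRRR
RRRRRRRRR
RRRRRRRRR
RRRRRRRRR
RRRRRRRRR
After op 4 fill(3,5,B) [59 cells changed]:
BBBGGGGBB
BBBGGGGBB
BBBBGGGBW
BBBBBBBBB
BBBBBBBBB
BBBBBBBBB
BBBBBBBBB
BBBBBBBBB

Answer: 59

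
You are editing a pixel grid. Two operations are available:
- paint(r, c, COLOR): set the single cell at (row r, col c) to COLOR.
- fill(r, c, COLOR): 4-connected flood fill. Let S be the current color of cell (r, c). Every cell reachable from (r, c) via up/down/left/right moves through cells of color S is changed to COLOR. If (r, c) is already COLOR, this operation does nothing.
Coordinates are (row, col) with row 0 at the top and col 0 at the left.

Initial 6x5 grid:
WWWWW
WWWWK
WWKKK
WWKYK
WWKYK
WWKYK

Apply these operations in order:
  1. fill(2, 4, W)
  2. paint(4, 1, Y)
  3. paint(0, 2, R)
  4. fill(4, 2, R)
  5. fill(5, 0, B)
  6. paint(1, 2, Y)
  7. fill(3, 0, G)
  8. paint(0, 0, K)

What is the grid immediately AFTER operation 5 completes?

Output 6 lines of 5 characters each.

After op 1 fill(2,4,W) [10 cells changed]:
WWWWW
WWWWW
WWWWW
WWWYW
WWWYW
WWWYW
After op 2 paint(4,1,Y):
WWWWW
WWWWW
WWWWW
WWWYW
WYWYW
WWWYW
After op 3 paint(0,2,R):
WWRWW
WWWWW
WWWWW
WWWYW
WYWYW
WWWYW
After op 4 fill(4,2,R) [25 cells changed]:
RRRRR
RRRRR
RRRRR
RRRYR
RYRYR
RRRYR
After op 5 fill(5,0,B) [26 cells changed]:
BBBBB
BBBBB
BBBBB
BBBYB
BYBYB
BBBYB

Answer: BBBBB
BBBBB
BBBBB
BBBYB
BYBYB
BBBYB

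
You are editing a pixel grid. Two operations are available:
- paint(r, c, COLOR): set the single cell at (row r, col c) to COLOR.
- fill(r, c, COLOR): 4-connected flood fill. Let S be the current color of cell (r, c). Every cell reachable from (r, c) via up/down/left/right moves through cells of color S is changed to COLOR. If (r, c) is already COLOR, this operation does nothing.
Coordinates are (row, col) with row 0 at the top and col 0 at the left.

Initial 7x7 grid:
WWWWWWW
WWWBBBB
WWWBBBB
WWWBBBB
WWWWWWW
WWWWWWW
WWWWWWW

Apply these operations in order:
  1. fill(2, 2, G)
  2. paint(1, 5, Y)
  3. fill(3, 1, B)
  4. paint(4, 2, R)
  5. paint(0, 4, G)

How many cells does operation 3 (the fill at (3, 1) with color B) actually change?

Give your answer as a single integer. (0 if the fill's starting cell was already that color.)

After op 1 fill(2,2,G) [37 cells changed]:
GGGGGGG
GGGBBBB
GGGBBBB
GGGBBBB
GGGGGGG
GGGGGGG
GGGGGGG
After op 2 paint(1,5,Y):
GGGGGGG
GGGBBYB
GGGBBBB
GGGBBBB
GGGGGGG
GGGGGGG
GGGGGGG
After op 3 fill(3,1,B) [37 cells changed]:
BBBBBBB
BBBBBYB
BBBBBBB
BBBBBBB
BBBBBBB
BBBBBBB
BBBBBBB

Answer: 37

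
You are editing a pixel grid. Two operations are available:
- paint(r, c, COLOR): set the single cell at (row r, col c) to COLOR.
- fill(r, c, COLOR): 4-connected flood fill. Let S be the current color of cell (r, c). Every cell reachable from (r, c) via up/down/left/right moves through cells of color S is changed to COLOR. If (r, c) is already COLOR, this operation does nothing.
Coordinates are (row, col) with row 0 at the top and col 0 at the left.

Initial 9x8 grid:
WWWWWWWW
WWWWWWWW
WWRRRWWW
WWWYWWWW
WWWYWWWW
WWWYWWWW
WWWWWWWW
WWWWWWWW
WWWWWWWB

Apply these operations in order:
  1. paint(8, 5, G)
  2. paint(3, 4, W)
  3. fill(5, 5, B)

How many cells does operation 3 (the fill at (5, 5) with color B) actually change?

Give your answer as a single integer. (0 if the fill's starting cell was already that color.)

After op 1 paint(8,5,G):
WWWWWWWW
WWWWWWWW
WWRRRWWW
WWWYWWWW
WWWYWWWW
WWWYWWWW
WWWWWWWW
WWWWWWWW
WWWWWGWB
After op 2 paint(3,4,W):
WWWWWWWW
WWWWWWWW
WWRRRWWW
WWWYWWWW
WWWYWWWW
WWWYWWWW
WWWWWWWW
WWWWWWWW
WWWWWGWB
After op 3 fill(5,5,B) [64 cells changed]:
BBBBBBBB
BBBBBBBB
BBRRRBBB
BBBYBBBB
BBBYBBBB
BBBYBBBB
BBBBBBBB
BBBBBBBB
BBBBBGBB

Answer: 64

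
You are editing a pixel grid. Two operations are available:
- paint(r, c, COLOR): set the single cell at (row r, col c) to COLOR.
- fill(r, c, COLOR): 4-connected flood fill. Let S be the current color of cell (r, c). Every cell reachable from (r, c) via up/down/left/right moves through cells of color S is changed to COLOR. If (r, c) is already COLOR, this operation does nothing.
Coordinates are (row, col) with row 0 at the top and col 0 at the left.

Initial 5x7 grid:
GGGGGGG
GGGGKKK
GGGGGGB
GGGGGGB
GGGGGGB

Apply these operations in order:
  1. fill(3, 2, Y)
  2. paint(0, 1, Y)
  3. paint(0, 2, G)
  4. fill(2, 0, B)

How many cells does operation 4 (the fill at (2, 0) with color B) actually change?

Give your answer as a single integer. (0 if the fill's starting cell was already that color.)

After op 1 fill(3,2,Y) [29 cells changed]:
YYYYYYY
YYYYKKK
YYYYYYB
YYYYYYB
YYYYYYB
After op 2 paint(0,1,Y):
YYYYYYY
YYYYKKK
YYYYYYB
YYYYYYB
YYYYYYB
After op 3 paint(0,2,G):
YYGYYYY
YYYYKKK
YYYYYYB
YYYYYYB
YYYYYYB
After op 4 fill(2,0,B) [28 cells changed]:
BBGBBBB
BBBBKKK
BBBBBBB
BBBBBBB
BBBBBBB

Answer: 28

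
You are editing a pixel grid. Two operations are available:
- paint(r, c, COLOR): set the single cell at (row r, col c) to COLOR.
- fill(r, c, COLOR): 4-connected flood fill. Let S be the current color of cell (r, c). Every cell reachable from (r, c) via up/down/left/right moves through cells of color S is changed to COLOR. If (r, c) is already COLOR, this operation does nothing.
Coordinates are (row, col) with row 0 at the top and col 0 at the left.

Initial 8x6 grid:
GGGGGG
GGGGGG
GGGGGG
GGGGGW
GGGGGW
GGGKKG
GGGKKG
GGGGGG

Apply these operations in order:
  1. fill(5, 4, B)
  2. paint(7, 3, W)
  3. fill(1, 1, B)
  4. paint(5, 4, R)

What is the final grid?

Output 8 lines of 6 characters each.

After op 1 fill(5,4,B) [4 cells changed]:
GGGGGG
GGGGGG
GGGGGG
GGGGGW
GGGGGW
GGGBBG
GGGBBG
GGGGGG
After op 2 paint(7,3,W):
GGGGGG
GGGGGG
GGGGGG
GGGGGW
GGGGGW
GGGBBG
GGGBBG
GGGWGG
After op 3 fill(1,1,B) [37 cells changed]:
BBBBBB
BBBBBB
BBBBBB
BBBBBW
BBBBBW
BBBBBG
BBBBBG
BBBWGG
After op 4 paint(5,4,R):
BBBBBB
BBBBBB
BBBBBB
BBBBBW
BBBBBW
BBBBRG
BBBBBG
BBBWGG

Answer: BBBBBB
BBBBBB
BBBBBB
BBBBBW
BBBBBW
BBBBRG
BBBBBG
BBBWGG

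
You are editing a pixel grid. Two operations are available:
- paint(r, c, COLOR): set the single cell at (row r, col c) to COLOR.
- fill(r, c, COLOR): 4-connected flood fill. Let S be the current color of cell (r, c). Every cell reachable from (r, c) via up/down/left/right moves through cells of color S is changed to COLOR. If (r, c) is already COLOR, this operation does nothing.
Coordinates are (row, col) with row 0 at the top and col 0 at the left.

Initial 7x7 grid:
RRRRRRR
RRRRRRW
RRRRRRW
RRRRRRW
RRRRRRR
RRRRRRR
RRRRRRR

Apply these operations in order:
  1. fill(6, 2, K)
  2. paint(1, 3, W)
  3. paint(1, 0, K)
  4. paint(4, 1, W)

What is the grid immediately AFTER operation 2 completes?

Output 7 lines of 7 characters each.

Answer: KKKKKKK
KKKWKKW
KKKKKKW
KKKKKKW
KKKKKKK
KKKKKKK
KKKKKKK

Derivation:
After op 1 fill(6,2,K) [46 cells changed]:
KKKKKKK
KKKKKKW
KKKKKKW
KKKKKKW
KKKKKKK
KKKKKKK
KKKKKKK
After op 2 paint(1,3,W):
KKKKKKK
KKKWKKW
KKKKKKW
KKKKKKW
KKKKKKK
KKKKKKK
KKKKKKK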